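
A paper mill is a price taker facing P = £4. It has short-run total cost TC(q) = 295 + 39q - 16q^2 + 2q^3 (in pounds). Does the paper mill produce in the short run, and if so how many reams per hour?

From TC, MC = TC'(q) = 39 - 32q + 6q^2 and AVC = VC/q = 39 - 16q + 2q^2.
The AVC parabola has its vertex at q = 16/4 = 4, where AVC = 39 - 16·4 + 2·4^2 = £7.
With P < min AVC (£4 < £7), every unit sold adds to the loss.
Best response: produce nothing and absorb the £295 fixed cost.

Shut down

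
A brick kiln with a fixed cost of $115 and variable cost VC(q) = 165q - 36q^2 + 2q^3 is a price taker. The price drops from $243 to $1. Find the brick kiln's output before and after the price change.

Output falls from 13 to 0 (the firm shuts down)

MC = 165 - 72q + 6q^2; the shutdown threshold is min AVC = $3 (at q = 9).
At P = $243 ≥ min AVC, set P = MC on the rising branch: q = 13.
At P = $1 < min AVC = $3, price no longer covers variable cost at any output, so the firm shuts down: q = 0.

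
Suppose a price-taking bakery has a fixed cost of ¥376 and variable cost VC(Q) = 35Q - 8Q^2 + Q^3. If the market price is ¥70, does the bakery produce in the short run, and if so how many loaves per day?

From TC, MC = TC'(Q) = 35 - 16Q + 3Q^2 and AVC = VC/Q = 35 - 8Q + Q^2.
AVC hits its minimum where MC = AVC, at Q = 4, giving min AVC = 35 - 8·4 + 4^2 = ¥19.
Because ¥70 ≥ ¥19, revenue can cover variable cost; the firm operates.
P = MC gives -35 - 16Q + 3Q^2 = 0, with roots -5/3 and 7. Take the larger (rising MC): Q* = 7.
Check: AVC at Q = 7 is ¥28 ≤ P, so revenue covers variable cost.
Profit = P·Q − TC = 70·7 − 572 = -¥82, a loss, but smaller than the ¥376 fixed cost the firm would lose by shutting down.

Produce at Q = 7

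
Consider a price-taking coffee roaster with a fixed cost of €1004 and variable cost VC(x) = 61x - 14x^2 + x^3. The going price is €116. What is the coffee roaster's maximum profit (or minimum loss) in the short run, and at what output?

Profit = -€36 at x = 11

AVC = 61 - 14x + x^2; min AVC = €12 at x = 7. Since P = €116 ≥ min AVC, the firm produces.
MC = 61 - 28x + 3x^2. Setting P = MC and taking the root on the rising branch gives x* = 11.
TR = 116·11 = 1276. TC = 1004 + 308 = 1312. Profit = 1276 − 1312 = -€36.
That loss of €36 beats the €1004 the firm would lose by shutting down; producing recovers €968 of fixed cost.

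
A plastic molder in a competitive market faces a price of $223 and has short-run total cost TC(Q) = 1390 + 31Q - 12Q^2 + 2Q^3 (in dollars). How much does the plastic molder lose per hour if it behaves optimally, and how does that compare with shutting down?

AVC = 31 - 12Q + 2Q^2 has its minimum $13 at Q = 3; price $223 clears that bar, so the firm operates.
MC = 31 - 24Q + 6Q^2. Setting P = MC and taking the root on the rising branch gives Q* = 8.
TR = 223·8 = 1784. TC = 1390 + 504 = 1894. Profit = 1784 − 1894 = -$110.
By producing, the firm covers all variable cost plus $1280 of fixed cost; shutting down would lose the full $1390.

Profit = -$110 at Q = 8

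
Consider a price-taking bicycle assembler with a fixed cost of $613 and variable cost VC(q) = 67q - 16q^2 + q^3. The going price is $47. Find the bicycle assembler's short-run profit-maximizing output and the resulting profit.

Profit = -$213 at q = 10

AVC = 67 - 16q + q^2 has its minimum $3 at q = 8; price $47 clears that bar, so the firm operates.
With MC = 67 - 32q + 3q^2, P = MC on the upward-sloping part at q* = 10.
TR = 47·10 = 470. TC = 613 + 70 = 683. Profit = 470 − 683 = -$213.
Shutting down would mean losing the fixed cost of $613, so operating at a loss of $213 is better by $400.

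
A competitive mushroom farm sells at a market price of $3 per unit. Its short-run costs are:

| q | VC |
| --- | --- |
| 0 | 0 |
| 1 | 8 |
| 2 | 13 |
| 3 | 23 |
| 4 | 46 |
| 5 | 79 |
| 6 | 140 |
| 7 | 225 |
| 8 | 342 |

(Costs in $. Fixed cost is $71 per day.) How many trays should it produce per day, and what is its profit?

Compute π = P·q − TC at each output: q=0: -71; q=1: -76; q=2: -78; q=3: -85; q=4: -105; q=5: -135; q=6: -193; q=7: -275; q=8: -389.
Profit is highest at q = 0. Equivalently, the lowest AVC in the table is 13/2 ≈ $6.50 at q = 2, and P = $3 falls below it — price never covers variable cost, so the firm shuts down and loses only its fixed cost.

q = 0 (shut down); profit = -$71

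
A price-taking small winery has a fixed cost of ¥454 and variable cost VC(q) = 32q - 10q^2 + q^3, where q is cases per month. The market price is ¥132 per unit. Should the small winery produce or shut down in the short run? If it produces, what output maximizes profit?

From TC, MC = TC'(q) = 32 - 20q + 3q^2 and AVC = VC/q = 32 - 10q + q^2.
AVC is minimized where dAVC/dq = -10 + 2q = 0, at q = 5; min AVC = 32 - 10·5 + 5^2 = ¥7.
P = ¥132 exceeds min AVC = ¥7, so the firm stays open.
Set P = MC: 132 = 32 - 20q + 3q^2 → -100 - 20q + 3q^2 = 0. The roots are q = -10/3 and q = 10; the profit-maximizing output is on the rising part of MC, so q* = 10.
Check: AVC at q = 10 is ¥32 ≤ P, so revenue covers variable cost.
Profit = P·q − TC = 132·10 − 774 = ¥546.

Produce at q = 10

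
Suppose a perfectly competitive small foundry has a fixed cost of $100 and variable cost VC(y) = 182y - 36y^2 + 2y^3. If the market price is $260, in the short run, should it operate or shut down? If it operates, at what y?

Produce at y = 13

From TC, MC = TC'(y) = 182 - 72y + 6y^2 and AVC = VC/y = 182 - 36y + 2y^2.
AVC hits its minimum where MC = AVC, at y = 9, giving min AVC = 182 - 36·9 + 2·9^2 = $20.
Since P = $260 ≥ min AVC = $20, price covers variable cost and the firm should produce.
Set P = MC: 260 = 182 - 72y + 6y^2 → -78 - 72y + 6y^2 = 0. The roots are y = -1 and y = 13; the profit-maximizing output is on the rising part of MC, so y* = 13.
Check: AVC at y = 13 is $52 ≤ P, so revenue covers variable cost.
Profit = P·y − TC = 260·13 − 776 = $2604.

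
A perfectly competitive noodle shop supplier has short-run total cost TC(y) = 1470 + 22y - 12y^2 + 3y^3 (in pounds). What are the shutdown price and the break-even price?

Shutdown price = min AVC. AVC = 22 - 12y + 3y^2, with vertex at y = 2 and minimum £10.
ATC = 1470/y + 22 - 12y + 3y^2. Setting dATC/dy = −1470/y^2 − 12 + 6y = 0 gives y = 7 (since 6·7^3 − 12·7^2 = 1470).
min ATC = 1470/7 + 22 − 12·7 + 3·7^2 = £295. That is the break-even price.
For £10 ≤ P < £295 the firm produces at a loss; below £10 it shuts down.

Shutdown price = £10; break-even price = £295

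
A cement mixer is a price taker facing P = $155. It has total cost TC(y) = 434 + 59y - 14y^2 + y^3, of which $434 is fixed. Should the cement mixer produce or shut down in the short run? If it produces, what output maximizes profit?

Produce at y = 12

Strip out fixed cost: VC = 59y - 14y^2 + y^3. Then AVC = 59 - 14y + y^2 and MC = 59 - 28y + 3y^2.
The AVC parabola has its vertex at y = 14/2 = 7, where AVC = 59 - 14·7 + 7^2 = $10.
P = $155 exceeds min AVC = $10, so the firm stays open.
Solving P = MC: -96 - 28y + 3y^2 = 0 ⇒ y = -8/3 or 12. On the upward-sloping branch, y* = 12.
Check: AVC at y = 12 is $35 ≤ P, so revenue covers variable cost.
Profit = P·y − TC = 155·12 − 854 = $1006.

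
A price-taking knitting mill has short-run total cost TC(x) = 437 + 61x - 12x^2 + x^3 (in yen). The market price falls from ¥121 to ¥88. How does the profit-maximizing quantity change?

Output falls from 10 to 9

AVC = 61 - 12x + x^2, minimized at x = 6 where min AVC = ¥25. MC = 61 - 24x + 3x^2.
With P = ¥121 above the shutdown price, P = MC gives x = 10.
At P = ¥88 ≥ min AVC, set P = MC: x = 9. The firm stays open but cuts output.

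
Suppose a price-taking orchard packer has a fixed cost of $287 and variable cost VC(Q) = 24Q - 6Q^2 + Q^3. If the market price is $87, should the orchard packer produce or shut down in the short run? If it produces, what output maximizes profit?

Produce at Q = 7

Strip out fixed cost: VC = 24Q - 6Q^2 + Q^3. Then AVC = 24 - 6Q + Q^2 and MC = 24 - 12Q + 3Q^2.
AVC hits its minimum where MC = AVC, at Q = 3, giving min AVC = 24 - 6·3 + 3^2 = $15.
Since P = $87 ≥ min AVC = $15, price covers variable cost and the firm should produce.
P = MC gives -63 - 12Q + 3Q^2 = 0, with roots -3 and 7. Take the larger (rising MC): Q* = 7.
Check: AVC at Q = 7 is $31 ≤ P, so revenue covers variable cost.
Profit = P·Q − TC = 87·7 − 504 = $105.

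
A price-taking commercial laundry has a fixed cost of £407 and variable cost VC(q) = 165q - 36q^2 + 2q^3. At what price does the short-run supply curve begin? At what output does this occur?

Short-run supply begins at min AVC. From VC = 165q - 36q^2 + 2q^3, AVC = 165 - 36q + 2q^2.
At the minimum of AVC, MC = AVC. MC = 165 - 72q + 6q^2; setting MC = AVC gives 4q^2 - 36q = 0, so q = 9. min AVC = 3.
The firm shuts down for any P below £3.

£3 per unit, at q = 9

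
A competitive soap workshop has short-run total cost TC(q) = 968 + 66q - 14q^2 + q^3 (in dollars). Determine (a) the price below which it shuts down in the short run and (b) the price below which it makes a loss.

Shutdown price = min AVC. AVC = 66 - 14q + q^2, with vertex at q = 7 and minimum $17.
ATC = 968/q + 66 - 14q + q^2. Setting dATC/dq = −968/q^2 − 14 + 2q = 0 gives q = 11 (since 2·11^3 − 14·11^2 = 968).
min ATC = 968/11 + 66 − 14·11 + 11^2 = $121. That is the break-even price.
For $17 ≤ P < $121 the firm produces at a loss; below $17 it shuts down.

Shutdown price = $17; break-even price = $121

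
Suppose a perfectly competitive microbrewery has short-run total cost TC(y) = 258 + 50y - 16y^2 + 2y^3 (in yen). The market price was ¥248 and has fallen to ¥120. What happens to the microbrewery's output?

Output falls from 9 to 7

MC = 50 - 32y + 6y^2; the shutdown threshold is min AVC = ¥18 (at y = 4).
With P = ¥248 above the shutdown price, P = MC gives y = 9.
At P = ¥120 ≥ min AVC, set P = MC: y = 7. The firm stays open but cuts output.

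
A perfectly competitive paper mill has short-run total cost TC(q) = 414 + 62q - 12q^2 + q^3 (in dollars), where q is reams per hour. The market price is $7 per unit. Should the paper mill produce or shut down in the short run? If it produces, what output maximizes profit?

Shut down

From TC, MC = TC'(q) = 62 - 24q + 3q^2 and AVC = VC/q = 62 - 12q + q^2.
AVC hits its minimum where MC = AVC, at q = 6, giving min AVC = 62 - 12·6 + 6^2 = $26.
With P < min AVC ($7 < $26), every unit sold adds to the loss.
The firm minimizes its loss by shutting down and losing only its fixed cost of $414.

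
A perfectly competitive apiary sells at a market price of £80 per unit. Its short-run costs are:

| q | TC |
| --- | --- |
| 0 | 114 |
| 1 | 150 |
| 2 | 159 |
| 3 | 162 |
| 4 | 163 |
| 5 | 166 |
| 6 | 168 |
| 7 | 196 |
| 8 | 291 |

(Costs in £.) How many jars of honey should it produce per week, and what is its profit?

Profit at each row (π = 80q − TC): q=0: -114; q=1: -70; q=2: 1; q=3: 78; q=4: 157; q=5: 234; q=6: 312; q=7: 364; q=8: 349.
Profit is maximized at q = 7. AVC there is 82/7 = £11.71 ≤ P, so producing beats shutting down (which would give -£114).

q = 7; profit = £364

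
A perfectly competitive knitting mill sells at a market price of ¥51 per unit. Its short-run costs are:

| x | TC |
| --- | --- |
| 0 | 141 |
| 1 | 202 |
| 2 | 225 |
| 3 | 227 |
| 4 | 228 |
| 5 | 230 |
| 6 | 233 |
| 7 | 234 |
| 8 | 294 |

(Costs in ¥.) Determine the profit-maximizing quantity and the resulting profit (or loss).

x = 7; profit = ¥123

Profit at each row (π = 51x − TC): x=0: -141; x=1: -151; x=2: -123; x=3: -74; x=4: -24; x=5: 25; x=6: 73; x=7: 123; x=8: 114.
Profit is maximized at x = 7. AVC there is 93/7 = ¥13.29 ≤ P, so producing beats shutting down (which would give -¥141).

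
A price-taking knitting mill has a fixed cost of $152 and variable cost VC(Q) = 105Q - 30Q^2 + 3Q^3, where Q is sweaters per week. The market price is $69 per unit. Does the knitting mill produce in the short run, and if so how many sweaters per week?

Strip out fixed cost: VC = 105Q - 30Q^2 + 3Q^3. Then AVC = 105 - 30Q + 3Q^2 and MC = 105 - 60Q + 9Q^2.
AVC is minimized where dAVC/dQ = -30 + 6Q = 0, at Q = 5; min AVC = 105 - 30·5 + 3·5^2 = $30.
P = $69 exceeds min AVC = $30, so the firm stays open.
Solving P = MC: 36 - 60Q + 9Q^2 = 0 ⇒ Q = 2/3 or 6. On the upward-sloping branch, Q* = 6.
Check: AVC at Q = 6 is $33 ≤ P, so revenue covers variable cost.
Profit = P·Q − TC = 69·6 − 350 = $64.

Produce at Q = 6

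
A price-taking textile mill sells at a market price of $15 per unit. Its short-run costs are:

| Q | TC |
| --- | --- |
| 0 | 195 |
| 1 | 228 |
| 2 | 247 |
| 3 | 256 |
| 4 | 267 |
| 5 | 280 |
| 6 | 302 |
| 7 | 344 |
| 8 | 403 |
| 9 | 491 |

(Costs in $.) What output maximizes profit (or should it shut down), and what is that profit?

Tabulate TR − TC: Q=0: -195; Q=1: -213; Q=2: -217; Q=3: -211; Q=4: -207; Q=5: -205; Q=6: -212; Q=7: -239; Q=8: -283; Q=9: -356.
Profit is highest at Q = 0. Equivalently, the lowest AVC in the table is 85/5 ≈ $17 at Q = 5, and P = $15 falls below it — price never covers variable cost, so the firm shuts down and loses only its fixed cost.

Q = 0 (shut down); profit = -$195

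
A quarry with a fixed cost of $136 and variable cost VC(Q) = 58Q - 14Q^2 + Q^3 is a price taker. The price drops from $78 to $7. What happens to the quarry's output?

MC = 58 - 28Q + 3Q^2; the shutdown threshold is min AVC = $9 (at Q = 7).
With P = $78 above the shutdown price, P = MC gives Q = 10.
At P = $7 < min AVC = $9, price no longer covers variable cost at any output, so the firm shuts down: Q = 0.

Output falls from 10 to 0 (the firm shuts down)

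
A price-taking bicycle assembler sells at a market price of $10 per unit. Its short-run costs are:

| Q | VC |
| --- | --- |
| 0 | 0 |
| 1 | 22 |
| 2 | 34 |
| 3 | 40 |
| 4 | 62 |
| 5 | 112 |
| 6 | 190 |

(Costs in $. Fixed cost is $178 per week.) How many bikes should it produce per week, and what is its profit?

Compute π = P·Q − TC at each output: Q=0: -178; Q=1: -190; Q=2: -192; Q=3: -188; Q=4: -200; Q=5: -240; Q=6: -308.
Profit is highest at Q = 0. Equivalently, the lowest AVC in the table is 40/3 ≈ $13.33 at Q = 3, and P = $10 falls below it — price never covers variable cost, so the firm shuts down and loses only its fixed cost.

Q = 0 (shut down); profit = -$178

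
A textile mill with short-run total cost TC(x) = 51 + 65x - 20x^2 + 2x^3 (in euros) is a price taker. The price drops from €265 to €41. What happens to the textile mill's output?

Output falls from 10 to 6

AVC = 65 - 20x + 2x^2, minimized at x = 5 where min AVC = €15. MC = 65 - 40x + 6x^2.
With P = €265 above the shutdown price, P = MC gives x = 10.
At P = €41 ≥ min AVC, set P = MC: x = 6. The firm stays open but cuts output.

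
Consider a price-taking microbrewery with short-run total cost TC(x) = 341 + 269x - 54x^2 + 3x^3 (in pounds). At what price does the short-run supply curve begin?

£26 per unit

Short-run supply begins at min AVC. From VC = 269x - 54x^2 + 3x^3, AVC = 269 - 54x + 3x^2.
dAVC/dx = -54 + 6x = 0 gives x = 9. min AVC = 269 - 54·9 + 3·9^2 = 26.
So the shutdown price is £26.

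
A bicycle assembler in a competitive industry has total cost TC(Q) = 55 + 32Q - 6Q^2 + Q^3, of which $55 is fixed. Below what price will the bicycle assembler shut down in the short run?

$23 per unit

Short-run supply begins at min AVC. From VC = 32Q - 6Q^2 + Q^3, AVC = 32 - 6Q + Q^2.
At the minimum of AVC, MC = AVC. MC = 32 - 12Q + 3Q^2; setting MC = AVC gives 2Q^2 - 6Q = 0, so Q = 3. min AVC = 23.
So the shutdown price is $23.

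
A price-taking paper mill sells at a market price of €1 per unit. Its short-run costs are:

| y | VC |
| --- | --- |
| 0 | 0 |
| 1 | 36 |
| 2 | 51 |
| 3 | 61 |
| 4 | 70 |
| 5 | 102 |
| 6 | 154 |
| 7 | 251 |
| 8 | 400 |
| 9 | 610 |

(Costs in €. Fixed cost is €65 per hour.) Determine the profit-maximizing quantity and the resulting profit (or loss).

y = 0 (shut down); profit = -€65

Compute π = P·y − TC at each output: y=0: -65; y=1: -100; y=2: -114; y=3: -123; y=4: -131; y=5: -162; y=6: -213; y=7: -309; y=8: -457; y=9: -666.
Profit is highest at y = 0. Equivalently, the lowest AVC in the table is 70/4 ≈ €17.50 at y = 4, and P = €1 falls below it — price never covers variable cost, so the firm shuts down and loses only its fixed cost.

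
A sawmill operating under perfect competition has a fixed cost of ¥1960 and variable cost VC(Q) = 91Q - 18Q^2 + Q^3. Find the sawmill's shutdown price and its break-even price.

Shutdown price = ¥10; break-even price = ¥175

AVC = 91 - 18Q + Q^2; minimized at Q = 9, giving min AVC = ¥10. That is the shutdown price.
ATC = 1960/Q + 91 - 18Q + Q^2. Setting dATC/dQ = −1960/Q^2 − 18 + 2Q = 0 gives Q = 14 (since 2·14^3 − 18·14^2 = 1960).
min ATC = 1960/14 + 91 − 18·14 + 14^2 = ¥175. That is the break-even price.
For ¥10 ≤ P < ¥175 the firm produces at a loss; below ¥10 it shuts down.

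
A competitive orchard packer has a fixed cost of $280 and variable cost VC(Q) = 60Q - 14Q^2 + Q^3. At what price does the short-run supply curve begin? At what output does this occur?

$11 per unit, at Q = 7

The firm shuts down when price falls below the minimum of average variable cost. AVC = VC/Q = 60 - 14Q + Q^2.
dAVC/dQ = -14 + 2Q = 0 gives Q = 7. min AVC = 60 - 14·7 + 7^2 = 11.
For P < $11 the firm produces nothing.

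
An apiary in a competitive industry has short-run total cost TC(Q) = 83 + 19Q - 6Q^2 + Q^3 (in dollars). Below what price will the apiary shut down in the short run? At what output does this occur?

$10 per unit, at Q = 3

Short-run supply begins at min AVC. From VC = 19Q - 6Q^2 + Q^3, AVC = 19 - 6Q + Q^2.
At the minimum of AVC, MC = AVC. MC = 19 - 12Q + 3Q^2; setting MC = AVC gives 2Q^2 - 6Q = 0, so Q = 3. min AVC = 10.
For P < $10 the firm produces nothing.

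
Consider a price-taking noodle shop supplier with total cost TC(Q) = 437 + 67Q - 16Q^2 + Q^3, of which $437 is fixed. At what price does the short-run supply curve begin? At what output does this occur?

$3 per unit, at Q = 8

The shutdown price is the minimum of AVC. VC = 67Q - 16Q^2 + Q^3, so AVC = 67 - 16Q + Q^2.
At the minimum of AVC, MC = AVC. MC = 67 - 32Q + 3Q^2; setting MC = AVC gives 2Q^2 - 16Q = 0, so Q = 8. min AVC = 3.
So the shutdown price is $3.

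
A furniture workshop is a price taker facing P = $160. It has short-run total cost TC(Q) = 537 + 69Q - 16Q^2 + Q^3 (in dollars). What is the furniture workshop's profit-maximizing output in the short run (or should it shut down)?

From TC, MC = TC'(Q) = 69 - 32Q + 3Q^2 and AVC = VC/Q = 69 - 16Q + Q^2.
The AVC parabola has its vertex at Q = 16/2 = 8, where AVC = 69 - 16·8 + 8^2 = $5.
P = $160 exceeds min AVC = $5, so the firm stays open.
Solving P = MC: -91 - 32Q + 3Q^2 = 0 ⇒ Q = -7/3 or 13. On the upward-sloping branch, Q* = 13.
Check: AVC at Q = 13 is $30 ≤ P, so revenue covers variable cost.
Profit = P·Q − TC = 160·13 − 927 = $1153.

Produce at Q = 13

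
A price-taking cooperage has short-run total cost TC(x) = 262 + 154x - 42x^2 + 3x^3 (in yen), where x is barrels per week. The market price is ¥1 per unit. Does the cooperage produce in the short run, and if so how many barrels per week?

Shut down

From TC, MC = TC'(x) = 154 - 84x + 9x^2 and AVC = VC/x = 154 - 42x + 3x^2.
The AVC parabola has its vertex at x = 42/6 = 7, where AVC = 154 - 42·7 + 3·7^2 = ¥7.
With P < min AVC (¥1 < ¥7), every unit sold adds to the loss.
The firm minimizes its loss by shutting down and losing only its fixed cost of ¥262.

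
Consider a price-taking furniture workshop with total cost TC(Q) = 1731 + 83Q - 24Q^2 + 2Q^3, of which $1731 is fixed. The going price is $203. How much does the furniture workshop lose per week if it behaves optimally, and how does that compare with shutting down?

Profit = -$131 at Q = 10

AVC = 83 - 24Q + 2Q^2 has its minimum $11 at Q = 6; price $203 clears that bar, so the firm operates.
MC = 83 - 48Q + 6Q^2. Setting P = MC and taking the root on the rising branch gives Q* = 10.
TR = 203·10 = 2030. TC = 1731 + 430 = 2161. Profit = 2030 − 2161 = -$131.
Shutting down would mean losing the fixed cost of $1731, so operating at a loss of $131 is better by $1600.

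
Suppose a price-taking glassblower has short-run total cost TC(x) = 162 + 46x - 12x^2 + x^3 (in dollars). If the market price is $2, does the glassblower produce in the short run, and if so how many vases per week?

Strip out fixed cost: VC = 46x - 12x^2 + x^3. Then AVC = 46 - 12x + x^2 and MC = 46 - 24x + 3x^2.
AVC is minimized where dAVC/dx = -12 + 2x = 0, at x = 6; min AVC = 46 - 12·6 + 6^2 = $10.
Since P = $2 < min AVC = $10, price fails to cover variable cost at any output.
The firm minimizes its loss by shutting down and losing only its fixed cost of $162.

Shut down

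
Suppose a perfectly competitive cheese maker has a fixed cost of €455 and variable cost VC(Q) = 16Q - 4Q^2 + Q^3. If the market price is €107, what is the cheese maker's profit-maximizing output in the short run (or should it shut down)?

Produce at Q = 7

Variable cost is VC = 16Q - 4Q^2 + Q^3, so AVC = VC/Q = 16 - 4Q + Q^2 and MC = dTC/dQ = 16 - 8Q + 3Q^2.
AVC hits its minimum where MC = AVC, at Q = 2, giving min AVC = 16 - 4·2 + 2^2 = €12.
P = €107 exceeds min AVC = €12, so the firm stays open.
Solving P = MC: -91 - 8Q + 3Q^2 = 0 ⇒ Q = -13/3 or 7. On the upward-sloping branch, Q* = 7.
Check: AVC at Q = 7 is €37 ≤ P, so revenue covers variable cost.
Profit = P·Q − TC = 107·7 − 714 = €35.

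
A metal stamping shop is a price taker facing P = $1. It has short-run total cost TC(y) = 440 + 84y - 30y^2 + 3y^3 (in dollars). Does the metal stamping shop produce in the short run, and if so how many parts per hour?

Shut down

From TC, MC = TC'(y) = 84 - 60y + 9y^2 and AVC = VC/y = 84 - 30y + 3y^2.
AVC hits its minimum where MC = AVC, at y = 5, giving min AVC = 84 - 30·5 + 3·5^2 = $9.
With P < min AVC ($1 < $9), every unit sold adds to the loss.
Best response: produce nothing and absorb the $440 fixed cost.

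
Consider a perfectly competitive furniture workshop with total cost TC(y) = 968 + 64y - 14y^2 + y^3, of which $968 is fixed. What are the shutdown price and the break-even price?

Shutdown price = $15; break-even price = $119

AVC = 64 - 14y + y^2; minimized at y = 7, giving min AVC = $15. That is the shutdown price.
ATC = 968/y + 64 - 14y + y^2. Setting dATC/dy = −968/y^2 − 14 + 2y = 0 gives y = 11 (since 2·11^3 − 14·11^2 = 968).
min ATC = 968/11 + 64 − 14·11 + 11^2 = $119. That is the break-even price.
Between these two prices the firm operates at a loss; above $119 it earns a profit.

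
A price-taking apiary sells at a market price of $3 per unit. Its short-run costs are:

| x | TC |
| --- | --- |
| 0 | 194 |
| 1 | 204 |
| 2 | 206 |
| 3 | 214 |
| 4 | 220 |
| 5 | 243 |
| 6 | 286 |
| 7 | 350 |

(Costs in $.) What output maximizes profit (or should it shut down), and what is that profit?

x = 0 (shut down); profit = -$194

Tabulate TR − TC: x=0: -194; x=1: -201; x=2: -200; x=3: -205; x=4: -208; x=5: -228; x=6: -268; x=7: -329.
Profit is highest at x = 0. Equivalently, the lowest AVC in the table is 12/2 ≈ $6 at x = 2, and P = $3 falls below it — price never covers variable cost, so the firm shuts down and loses only its fixed cost.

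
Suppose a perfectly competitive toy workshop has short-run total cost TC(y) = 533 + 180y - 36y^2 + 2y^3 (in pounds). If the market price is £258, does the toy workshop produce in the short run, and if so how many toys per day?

Produce at y = 13

Strip out fixed cost: VC = 180y - 36y^2 + 2y^3. Then AVC = 180 - 36y + 2y^2 and MC = 180 - 72y + 6y^2.
The AVC parabola has its vertex at y = 36/4 = 9, where AVC = 180 - 36·9 + 2·9^2 = £18.
Since P = £258 ≥ min AVC = £18, price covers variable cost and the firm should produce.
P = MC gives -78 - 72y + 6y^2 = 0, with roots -1 and 13. Take the larger (rising MC): y* = 13.
Check: AVC at y = 13 is £50 ≤ P, so revenue covers variable cost.
Profit = P·y − TC = 258·13 − 1183 = £2171.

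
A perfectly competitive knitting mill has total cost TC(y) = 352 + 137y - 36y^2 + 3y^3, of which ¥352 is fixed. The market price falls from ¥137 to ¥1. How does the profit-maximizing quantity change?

Output falls from 8 to 0 (the firm shuts down)

MC = 137 - 72y + 9y^2; the shutdown threshold is min AVC = ¥29 (at y = 6).
With P = ¥137 above the shutdown price, P = MC gives y = 8.
At P = ¥1 < min AVC = ¥29, price no longer covers variable cost at any output, so the firm shuts down: y = 0.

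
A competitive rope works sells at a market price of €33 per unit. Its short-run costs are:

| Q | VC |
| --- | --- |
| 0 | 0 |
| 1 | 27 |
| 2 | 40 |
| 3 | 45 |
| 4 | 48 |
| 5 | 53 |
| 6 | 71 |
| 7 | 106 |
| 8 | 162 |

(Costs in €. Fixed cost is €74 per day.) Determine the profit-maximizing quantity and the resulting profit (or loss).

Compute π = P·Q − TC at each output: Q=0: -74; Q=1: -68; Q=2: -48; Q=3: -20; Q=4: 10; Q=5: 38; Q=6: 53; Q=7: 51; Q=8: 28.
Profit is maximized at Q = 6. AVC there is 71/6 = €11.83 ≤ P, so producing beats shutting down (which would give -€74).

Q = 6; profit = €53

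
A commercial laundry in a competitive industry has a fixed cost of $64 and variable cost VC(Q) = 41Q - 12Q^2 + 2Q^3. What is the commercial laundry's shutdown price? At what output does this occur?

$23 per unit, at Q = 3

The firm shuts down when price falls below the minimum of average variable cost. AVC = VC/Q = 41 - 12Q + 2Q^2.
At the minimum of AVC, MC = AVC. MC = 41 - 24Q + 6Q^2; setting MC = AVC gives 4Q^2 - 12Q = 0, so Q = 3. min AVC = 23.
The firm shuts down for any P below $23.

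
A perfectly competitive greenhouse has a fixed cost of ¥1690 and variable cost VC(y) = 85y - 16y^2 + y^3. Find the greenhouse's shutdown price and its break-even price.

Shutdown price = min AVC. AVC = 85 - 16y + y^2, with vertex at y = 8 and minimum ¥21.
ATC = 1690/y + 85 - 16y + y^2. Setting dATC/dy = −1690/y^2 − 16 + 2y = 0 gives y = 13 (since 2·13^3 − 16·13^2 = 1690).
min ATC = 1690/13 + 85 − 16·13 + 13^2 = ¥176. That is the break-even price.
Between these two prices the firm operates at a loss; above ¥176 it earns a profit.

Shutdown price = ¥21; break-even price = ¥176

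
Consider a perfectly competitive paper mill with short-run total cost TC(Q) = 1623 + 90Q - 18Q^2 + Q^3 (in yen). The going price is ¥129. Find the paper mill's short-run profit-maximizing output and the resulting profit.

Profit = -¥271 at Q = 13

AVC = 90 - 18Q + Q^2; min AVC = ¥9 at Q = 9. Since P = ¥129 ≥ min AVC, the firm produces.
With MC = 90 - 36Q + 3Q^2, P = MC on the upward-sloping part at Q* = 13.
TR = 129·13 = 1677. TC = 1623 + 325 = 1948. Profit = 1677 − 1948 = -¥271.
By producing, the firm covers all variable cost plus ¥1352 of fixed cost; shutting down would lose the full ¥1623.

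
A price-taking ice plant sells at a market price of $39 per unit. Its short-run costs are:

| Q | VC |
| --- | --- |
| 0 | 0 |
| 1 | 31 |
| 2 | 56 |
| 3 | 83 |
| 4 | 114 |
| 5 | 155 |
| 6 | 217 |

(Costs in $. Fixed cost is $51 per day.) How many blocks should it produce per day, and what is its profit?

Profit at each row (π = 39Q − TC): Q=0: -51; Q=1: -43; Q=2: -29; Q=3: -17; Q=4: -9; Q=5: -11; Q=6: -34.
Profit is maximized at Q = 4. AVC there is 114/4 = $28.50 ≤ P, so producing beats shutting down (which would give -$51).

Q = 4; profit = -$9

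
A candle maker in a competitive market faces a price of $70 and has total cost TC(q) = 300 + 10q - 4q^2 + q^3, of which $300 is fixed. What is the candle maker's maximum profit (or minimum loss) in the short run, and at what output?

AVC = 10 - 4q + q^2 has its minimum $6 at q = 2; price $70 clears that bar, so the firm operates.
With MC = 10 - 8q + 3q^2, P = MC on the upward-sloping part at q* = 6.
TR = 70·6 = 420. TC = 300 + 132 = 432. Profit = 420 − 432 = -$12.
Shutting down would mean losing the fixed cost of $300, so operating at a loss of $12 is better by $288.

Profit = -$12 at q = 6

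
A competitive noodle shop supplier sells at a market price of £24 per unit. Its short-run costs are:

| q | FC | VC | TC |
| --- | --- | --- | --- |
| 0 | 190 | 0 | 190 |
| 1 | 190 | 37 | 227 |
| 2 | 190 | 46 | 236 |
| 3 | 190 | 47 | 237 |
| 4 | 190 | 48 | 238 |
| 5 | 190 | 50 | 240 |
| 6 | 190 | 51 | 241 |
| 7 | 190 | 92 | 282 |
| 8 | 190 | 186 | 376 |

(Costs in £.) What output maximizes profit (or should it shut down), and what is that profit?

Profit at each row (π = 24q − TC): q=0: -190; q=1: -203; q=2: -188; q=3: -165; q=4: -142; q=5: -120; q=6: -97; q=7: -114; q=8: -184.
Profit is maximized at q = 6. AVC there is 51/6 = £8.50 ≤ P, so producing beats shutting down (which would give -£190).

q = 6; profit = -£97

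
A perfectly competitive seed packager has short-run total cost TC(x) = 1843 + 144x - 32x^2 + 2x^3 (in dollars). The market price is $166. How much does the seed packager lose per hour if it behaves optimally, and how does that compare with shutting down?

Profit = -$391 at x = 11

AVC = 144 - 32x + 2x^2 has its minimum $16 at x = 8; price $166 clears that bar, so the firm operates.
MC = 144 - 64x + 6x^2. Setting P = MC and taking the root on the rising branch gives x* = 11.
TR = 166·11 = 1826. TC = 1843 + 374 = 2217. Profit = 1826 − 2217 = -$391.
That loss of $391 beats the $1843 the firm would lose by shutting down; producing recovers $1452 of fixed cost.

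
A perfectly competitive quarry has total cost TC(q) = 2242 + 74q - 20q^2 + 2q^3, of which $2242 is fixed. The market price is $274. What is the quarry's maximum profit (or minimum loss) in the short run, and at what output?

Profit = -$242 at q = 10

AVC = 74 - 20q + 2q^2 has its minimum $24 at q = 5; price $274 clears that bar, so the firm operates.
With MC = 74 - 40q + 6q^2, P = MC on the upward-sloping part at q* = 10.
TR = 274·10 = 2740. TC = 2242 + 740 = 2982. Profit = 2740 − 2982 = -$242.
Shutting down would mean losing the fixed cost of $2242, so operating at a loss of $242 is better by $2000.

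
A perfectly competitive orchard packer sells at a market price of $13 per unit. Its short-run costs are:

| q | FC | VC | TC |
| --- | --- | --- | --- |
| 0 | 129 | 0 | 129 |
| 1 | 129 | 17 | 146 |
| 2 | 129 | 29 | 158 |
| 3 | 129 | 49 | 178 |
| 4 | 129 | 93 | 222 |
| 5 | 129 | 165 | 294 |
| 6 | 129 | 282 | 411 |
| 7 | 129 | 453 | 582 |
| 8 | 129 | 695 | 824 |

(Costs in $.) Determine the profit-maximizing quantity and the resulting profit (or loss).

q = 0 (shut down); profit = -$129

Profit at each row (π = 13q − TC): q=0: -129; q=1: -133; q=2: -132; q=3: -139; q=4: -170; q=5: -229; q=6: -333; q=7: -491; q=8: -720.
Profit is highest at q = 0. Equivalently, the lowest AVC in the table is 29/2 ≈ $14.50 at q = 2, and P = $13 falls below it — price never covers variable cost, so the firm shuts down and loses only its fixed cost.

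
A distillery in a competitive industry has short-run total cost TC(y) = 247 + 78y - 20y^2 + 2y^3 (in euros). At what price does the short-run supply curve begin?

€28 per unit

The firm shuts down when price falls below the minimum of average variable cost. AVC = VC/y = 78 - 20y + 2y^2.
At the minimum of AVC, MC = AVC. MC = 78 - 40y + 6y^2; setting MC = AVC gives 4y^2 - 20y = 0, so y = 5. min AVC = 28.
The firm shuts down for any P below €28.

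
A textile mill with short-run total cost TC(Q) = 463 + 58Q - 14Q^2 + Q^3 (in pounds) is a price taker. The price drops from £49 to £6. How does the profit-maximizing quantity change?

Output falls from 9 to 0 (the firm shuts down)

MC = 58 - 28Q + 3Q^2; the shutdown threshold is min AVC = £9 (at Q = 7).
With P = £49 above the shutdown price, P = MC gives Q = 9.
At P = £6 < min AVC = £9, price no longer covers variable cost at any output, so the firm shuts down: Q = 0.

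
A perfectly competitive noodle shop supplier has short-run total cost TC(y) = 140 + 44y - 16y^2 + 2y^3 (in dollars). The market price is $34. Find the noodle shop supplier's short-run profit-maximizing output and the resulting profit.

Profit = -$40 at y = 5

AVC = 44 - 16y + 2y^2 has its minimum $12 at y = 4; price $34 clears that bar, so the firm operates.
With MC = 44 - 32y + 6y^2, P = MC on the upward-sloping part at y* = 5.
TR = 34·5 = 170. TC = 140 + 70 = 210. Profit = 170 − 210 = -$40.
That loss of $40 beats the $140 the firm would lose by shutting down; producing recovers $100 of fixed cost.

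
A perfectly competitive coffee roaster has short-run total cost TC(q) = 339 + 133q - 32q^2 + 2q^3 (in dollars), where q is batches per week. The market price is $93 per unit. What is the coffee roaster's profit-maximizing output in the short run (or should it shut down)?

Produce at q = 10

From TC, MC = TC'(q) = 133 - 64q + 6q^2 and AVC = VC/q = 133 - 32q + 2q^2.
AVC is minimized where dAVC/dq = -32 + 4q = 0, at q = 8; min AVC = 133 - 32·8 + 2·8^2 = $5.
Because $93 ≥ $5, revenue can cover variable cost; the firm operates.
Solving P = MC: 40 - 64q + 6q^2 = 0 ⇒ q = 2/3 or 10. On the upward-sloping branch, q* = 10.
Check: AVC at q = 10 is $13 ≤ P, so revenue covers variable cost.
Profit = P·q − TC = 93·10 − 469 = $461.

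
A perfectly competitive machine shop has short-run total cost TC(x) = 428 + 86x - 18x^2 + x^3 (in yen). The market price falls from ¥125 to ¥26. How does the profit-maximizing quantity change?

MC = 86 - 36x + 3x^2; the shutdown threshold is min AVC = ¥5 (at x = 9).
With P = ¥125 above the shutdown price, P = MC gives x = 13.
At P = ¥26 ≥ min AVC, set P = MC: x = 10. The firm stays open but cuts output.

Output falls from 13 to 10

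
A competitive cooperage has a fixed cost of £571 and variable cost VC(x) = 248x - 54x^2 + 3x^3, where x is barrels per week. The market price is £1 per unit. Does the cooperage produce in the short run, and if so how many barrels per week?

Shut down

Variable cost is VC = 248x - 54x^2 + 3x^3, so AVC = VC/x = 248 - 54x + 3x^2 and MC = dTC/dx = 248 - 108x + 9x^2.
AVC is minimized where dAVC/dx = -54 + 6x = 0, at x = 9; min AVC = 248 - 54·9 + 3·9^2 = £5.
Since P = £1 < min AVC = £5, price fails to cover variable cost at any output.
Best response: produce nothing and absorb the £571 fixed cost.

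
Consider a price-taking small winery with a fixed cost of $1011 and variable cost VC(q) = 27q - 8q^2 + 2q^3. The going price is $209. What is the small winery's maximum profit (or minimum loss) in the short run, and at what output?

Profit = -$31 at q = 7

AVC = 27 - 8q + 2q^2 has its minimum $19 at q = 2; price $209 clears that bar, so the firm operates.
With MC = 27 - 16q + 6q^2, P = MC on the upward-sloping part at q* = 7.
TR = 209·7 = 1463. TC = 1011 + 483 = 1494. Profit = 1463 − 1494 = -$31.
Shutting down would mean losing the fixed cost of $1011, so operating at a loss of $31 is better by $980.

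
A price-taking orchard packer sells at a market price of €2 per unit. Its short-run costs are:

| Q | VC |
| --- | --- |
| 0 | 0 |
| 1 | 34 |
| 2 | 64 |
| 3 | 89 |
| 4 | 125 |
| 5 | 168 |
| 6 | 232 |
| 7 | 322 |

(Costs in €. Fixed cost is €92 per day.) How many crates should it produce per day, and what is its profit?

Tabulate TR − TC: Q=0: -92; Q=1: -124; Q=2: -152; Q=3: -175; Q=4: -209; Q=5: -250; Q=6: -312; Q=7: -400.
Profit is highest at Q = 0. Equivalently, the lowest AVC in the table is 89/3 ≈ €29.67 at Q = 3, and P = €2 falls below it — price never covers variable cost, so the firm shuts down and loses only its fixed cost.

Q = 0 (shut down); profit = -€92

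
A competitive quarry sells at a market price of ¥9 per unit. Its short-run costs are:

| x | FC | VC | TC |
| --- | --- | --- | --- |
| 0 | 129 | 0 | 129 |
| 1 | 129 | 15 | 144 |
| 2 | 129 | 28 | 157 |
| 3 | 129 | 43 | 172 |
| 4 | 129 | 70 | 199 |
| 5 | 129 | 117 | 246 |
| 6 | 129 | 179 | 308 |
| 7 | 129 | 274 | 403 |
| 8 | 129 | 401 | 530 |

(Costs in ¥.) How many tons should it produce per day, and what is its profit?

x = 0 (shut down); profit = -¥129

Tabulate TR − TC: x=0: -129; x=1: -135; x=2: -139; x=3: -145; x=4: -163; x=5: -201; x=6: -254; x=7: -340; x=8: -458.
Profit is highest at x = 0. Equivalently, the lowest AVC in the table is 28/2 ≈ ¥14 at x = 2, and P = ¥9 falls below it — price never covers variable cost, so the firm shuts down and loses only its fixed cost.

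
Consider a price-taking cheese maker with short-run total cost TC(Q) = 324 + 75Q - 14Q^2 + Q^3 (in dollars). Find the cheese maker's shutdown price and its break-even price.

Shutdown price = min AVC. AVC = 75 - 14Q + Q^2, with vertex at Q = 7 and minimum $26.
ATC = 324/Q + 75 - 14Q + Q^2. Setting dATC/dQ = −324/Q^2 − 14 + 2Q = 0 gives Q = 9 (since 2·9^3 − 14·9^2 = 324).
min ATC = 324/9 + 75 − 14·9 + 9^2 = $66. That is the break-even price.
For $26 ≤ P < $66 the firm produces at a loss; below $26 it shuts down.

Shutdown price = $26; break-even price = $66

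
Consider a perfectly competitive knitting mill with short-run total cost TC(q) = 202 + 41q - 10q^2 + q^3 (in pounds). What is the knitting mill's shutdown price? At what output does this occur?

Short-run supply begins at min AVC. From VC = 41q - 10q^2 + q^3, AVC = 41 - 10q + q^2.
At the minimum of AVC, MC = AVC. MC = 41 - 20q + 3q^2; setting MC = AVC gives 2q^2 - 10q = 0, so q = 5. min AVC = 16.
The firm shuts down for any P below £16.

£16 per unit, at q = 5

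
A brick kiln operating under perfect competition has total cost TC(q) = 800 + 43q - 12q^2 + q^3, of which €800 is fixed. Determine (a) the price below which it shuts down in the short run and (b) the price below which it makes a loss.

Shutdown price = €7; break-even price = €103

AVC = 43 - 12q + q^2; minimized at q = 6, giving min AVC = €7. That is the shutdown price.
ATC = 800/q + 43 - 12q + q^2. Setting dATC/dq = −800/q^2 − 12 + 2q = 0 gives q = 10 (since 2·10^3 − 12·10^2 = 800).
min ATC = 800/10 + 43 − 12·10 + 10^2 = €103. That is the break-even price.
Between these two prices the firm operates at a loss; above €103 it earns a profit.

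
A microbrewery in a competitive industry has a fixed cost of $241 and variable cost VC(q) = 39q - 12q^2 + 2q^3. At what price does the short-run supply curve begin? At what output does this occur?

The shutdown price is the minimum of AVC. VC = 39q - 12q^2 + 2q^3, so AVC = 39 - 12q + 2q^2.
At the minimum of AVC, MC = AVC. MC = 39 - 24q + 6q^2; setting MC = AVC gives 4q^2 - 12q = 0, so q = 3. min AVC = 21.
The firm shuts down for any P below $21.

$21 per unit, at q = 3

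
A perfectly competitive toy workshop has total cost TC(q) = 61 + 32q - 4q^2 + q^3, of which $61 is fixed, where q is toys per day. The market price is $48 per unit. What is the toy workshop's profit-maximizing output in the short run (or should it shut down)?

Variable cost is VC = 32q - 4q^2 + q^3, so AVC = VC/q = 32 - 4q + q^2 and MC = dTC/dq = 32 - 8q + 3q^2.
AVC hits its minimum where MC = AVC, at q = 2, giving min AVC = 32 - 4·2 + 2^2 = $28.
Because $48 ≥ $28, revenue can cover variable cost; the firm operates.
P = MC gives -16 - 8q + 3q^2 = 0, with roots -4/3 and 4. Take the larger (rising MC): q* = 4.
Check: AVC at q = 4 is $32 ≤ P, so revenue covers variable cost.
Profit = P·q − TC = 48·4 − 189 = $3.

Produce at q = 4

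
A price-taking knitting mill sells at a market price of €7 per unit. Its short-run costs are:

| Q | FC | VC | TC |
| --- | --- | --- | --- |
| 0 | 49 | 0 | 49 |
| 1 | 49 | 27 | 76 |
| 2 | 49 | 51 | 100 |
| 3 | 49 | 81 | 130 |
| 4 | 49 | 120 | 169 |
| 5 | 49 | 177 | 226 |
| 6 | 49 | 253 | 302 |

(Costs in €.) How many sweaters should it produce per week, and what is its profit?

Tabulate TR − TC: Q=0: -49; Q=1: -69; Q=2: -86; Q=3: -109; Q=4: -141; Q=5: -191; Q=6: -260.
Profit is highest at Q = 0. Equivalently, the lowest AVC in the table is 51/2 ≈ €25.50 at Q = 2, and P = €7 falls below it — price never covers variable cost, so the firm shuts down and loses only its fixed cost.

Q = 0 (shut down); profit = -€49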